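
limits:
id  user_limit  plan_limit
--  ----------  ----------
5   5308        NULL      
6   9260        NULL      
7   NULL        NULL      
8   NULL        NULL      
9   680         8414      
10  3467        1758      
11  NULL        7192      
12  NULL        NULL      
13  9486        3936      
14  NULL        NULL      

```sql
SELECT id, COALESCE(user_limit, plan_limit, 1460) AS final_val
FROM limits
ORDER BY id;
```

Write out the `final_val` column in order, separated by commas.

id=5: user_limit=5308 → 5308
id=6: user_limit=9260 → 9260
id=7: user_limit=NULL, plan_limit=NULL, → literal 1460 → 1460
id=8: user_limit=NULL, plan_limit=NULL, → literal 1460 → 1460
id=9: user_limit=680 → 680
id=10: user_limit=3467 → 3467
id=11: user_limit=NULL, plan_limit=7192 → 7192
id=12: user_limit=NULL, plan_limit=NULL, → literal 1460 → 1460
id=13: user_limit=9486 → 9486
id=14: user_limit=NULL, plan_limit=NULL, → literal 1460 → 1460

5308, 9260, 1460, 1460, 680, 3467, 7192, 1460, 9486, 1460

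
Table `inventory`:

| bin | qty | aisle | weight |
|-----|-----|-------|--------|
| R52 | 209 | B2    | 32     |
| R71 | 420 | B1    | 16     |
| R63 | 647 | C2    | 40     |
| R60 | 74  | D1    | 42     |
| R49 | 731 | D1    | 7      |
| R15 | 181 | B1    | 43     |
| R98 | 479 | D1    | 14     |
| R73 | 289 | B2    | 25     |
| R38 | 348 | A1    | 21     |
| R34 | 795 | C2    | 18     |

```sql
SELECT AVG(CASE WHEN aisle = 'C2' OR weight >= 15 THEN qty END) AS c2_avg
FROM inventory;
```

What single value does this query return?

bin=R52: ✓ → 209
bin=R71: ✓ → 420
bin=R63: ✓ → 647
bin=R60: ✓ → 74
bin=R49: ✗
bin=R15: ✓ → 181
bin=R98: ✗
bin=R73: ✓ → 289
bin=R38: ✓ → 348
bin=R34: ✓ → 795
c2_avg = (209 + 420 + 647 + 74 + 181 + 289 + 348 + 795) / 8 = 370.375

370.375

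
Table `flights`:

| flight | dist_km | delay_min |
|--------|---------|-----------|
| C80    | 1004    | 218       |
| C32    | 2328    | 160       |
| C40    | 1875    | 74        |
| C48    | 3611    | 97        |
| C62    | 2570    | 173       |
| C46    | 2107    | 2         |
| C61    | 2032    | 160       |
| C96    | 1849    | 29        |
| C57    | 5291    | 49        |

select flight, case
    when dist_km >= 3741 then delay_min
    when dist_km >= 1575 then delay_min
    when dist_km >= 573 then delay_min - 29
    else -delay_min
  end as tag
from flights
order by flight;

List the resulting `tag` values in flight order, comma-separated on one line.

flight=C32: dist_km >= 1575 → 160
flight=C40: dist_km >= 1575 → 74
flight=C46: dist_km >= 1575 → 2
flight=C48: dist_km >= 1575 → 97
flight=C57: dist_km >= 3741 → 49
flight=C61: dist_km >= 1575 → 160
flight=C62: dist_km >= 1575 → 173
flight=C80: dist_km >= 573 → 189
flight=C96: dist_km >= 1575 → 29

160, 74, 2, 97, 49, 160, 173, 189, 29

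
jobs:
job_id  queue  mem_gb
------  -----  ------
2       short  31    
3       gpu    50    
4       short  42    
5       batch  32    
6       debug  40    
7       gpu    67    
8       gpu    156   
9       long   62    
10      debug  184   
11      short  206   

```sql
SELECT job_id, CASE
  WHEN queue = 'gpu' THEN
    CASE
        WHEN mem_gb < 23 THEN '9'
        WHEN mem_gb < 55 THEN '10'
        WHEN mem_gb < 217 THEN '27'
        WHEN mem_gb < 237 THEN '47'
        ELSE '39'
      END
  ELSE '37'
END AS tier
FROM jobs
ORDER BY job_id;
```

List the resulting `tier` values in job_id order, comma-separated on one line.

37, 10, 37, 37, 37, 27, 27, 37, 37, 37

job_id=2: queue='short' → outer ELSE → 37
job_id=3: queue='gpu' → inner[mem_gb < 55] → 10
job_id=4: queue='short' → outer ELSE → 37
job_id=5: queue='batch' → outer ELSE → 37
job_id=6: queue='debug' → outer ELSE → 37
job_id=7: queue='gpu' → inner[mem_gb < 217] → 27
job_id=8: queue='gpu' → inner[mem_gb < 217] → 27
job_id=9: queue='long' → outer ELSE → 37
job_id=10: queue='debug' → outer ELSE → 37
job_id=11: queue='short' → outer ELSE → 37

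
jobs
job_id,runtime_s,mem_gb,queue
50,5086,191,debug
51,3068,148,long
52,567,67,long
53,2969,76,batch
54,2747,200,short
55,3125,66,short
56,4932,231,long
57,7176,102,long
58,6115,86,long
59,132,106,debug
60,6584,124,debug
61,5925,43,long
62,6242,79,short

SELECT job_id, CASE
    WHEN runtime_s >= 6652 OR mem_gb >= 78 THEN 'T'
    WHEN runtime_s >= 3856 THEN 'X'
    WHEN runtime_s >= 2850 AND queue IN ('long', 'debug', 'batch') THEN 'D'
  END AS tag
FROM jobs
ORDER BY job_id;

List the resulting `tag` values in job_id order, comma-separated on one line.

T, T, NULL, D, T, NULL, T, T, T, T, T, X, T

job_id=50: runtime_s >= 6652 OR mem_gb >= 78 → T
job_id=51: runtime_s >= 6652 OR mem_gb >= 78 → T
job_id=52: (no match → NULL) → NULL
job_id=53: runtime_s >= 2850 AND queue IN ('long', 'debug', 'batch') → D
job_id=54: runtime_s >= 6652 OR mem_gb >= 78 → T
job_id=55: (no match → NULL) → NULL
job_id=56: runtime_s >= 6652 OR mem_gb >= 78 → T
job_id=57: runtime_s >= 6652 OR mem_gb >= 78 → T
job_id=58: runtime_s >= 6652 OR mem_gb >= 78 → T
job_id=59: runtime_s >= 6652 OR mem_gb >= 78 → T
job_id=60: runtime_s >= 6652 OR mem_gb >= 78 → T
job_id=61: runtime_s >= 3856 → X
job_id=62: runtime_s >= 6652 OR mem_gb >= 78 → T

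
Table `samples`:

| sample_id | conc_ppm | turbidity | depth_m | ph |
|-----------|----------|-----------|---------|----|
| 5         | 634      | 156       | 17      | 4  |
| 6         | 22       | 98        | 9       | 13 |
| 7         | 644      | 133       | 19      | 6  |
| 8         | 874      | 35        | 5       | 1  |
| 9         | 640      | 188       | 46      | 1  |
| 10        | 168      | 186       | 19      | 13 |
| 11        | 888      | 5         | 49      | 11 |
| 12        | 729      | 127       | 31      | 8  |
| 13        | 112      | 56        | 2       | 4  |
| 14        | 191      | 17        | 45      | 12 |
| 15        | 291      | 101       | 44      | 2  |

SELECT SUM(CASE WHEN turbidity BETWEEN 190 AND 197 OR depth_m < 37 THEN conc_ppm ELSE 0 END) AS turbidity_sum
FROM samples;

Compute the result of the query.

sample_id=5: ✓ → 634
sample_id=6: ✓ → 22
sample_id=7: ✓ → 644
sample_id=8: ✓ → 874
sample_id=9: ✗
sample_id=10: ✓ → 168
sample_id=11: ✗
sample_id=12: ✓ → 729
sample_id=13: ✓ → 112
sample_id=14: ✗
sample_id=15: ✗
turbidity_sum = 634 + 22 + 644 + 874 + 168 + 729 + 112 = 3183

3183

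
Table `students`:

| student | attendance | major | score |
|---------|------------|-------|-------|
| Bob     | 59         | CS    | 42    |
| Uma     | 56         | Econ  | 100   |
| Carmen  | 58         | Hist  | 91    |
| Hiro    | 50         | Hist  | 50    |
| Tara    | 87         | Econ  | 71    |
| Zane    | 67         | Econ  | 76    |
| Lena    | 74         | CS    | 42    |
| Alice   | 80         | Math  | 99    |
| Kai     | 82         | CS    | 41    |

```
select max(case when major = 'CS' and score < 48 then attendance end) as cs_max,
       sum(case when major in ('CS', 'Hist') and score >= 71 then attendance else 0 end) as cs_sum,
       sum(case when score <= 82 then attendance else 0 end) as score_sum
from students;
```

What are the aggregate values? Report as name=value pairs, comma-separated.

cs_max=82, cs_sum=58, score_sum=419

[cs_max: major = 'CS' and score < 48]
student=Bob: ✓ → 59
student=Uma: ✗
student=Carmen: ✗
student=Hiro: ✗
student=Tara: ✗
student=Zane: ✗
student=Lena: ✓ → 74
student=Alice: ✗
student=Kai: ✓ → 82
cs_max = MAX(59, 74, 82) = 82
—
[cs_sum: major in ('CS', 'Hist') and score >= 71]
student=Bob: ✗
student=Uma: ✗
student=Carmen: ✓ → 58
student=Hiro: ✗
student=Tara: ✗
student=Zane: ✗
student=Lena: ✗
student=Alice: ✗
student=Kai: ✗
cs_sum = 58
—
[score_sum: score <= 82]
student=Bob: ✓ → 59
student=Uma: ✗
student=Carmen: ✗
student=Hiro: ✓ → 50
student=Tara: ✓ → 87
student=Zane: ✓ → 67
student=Lena: ✓ → 74
student=Alice: ✗
student=Kai: ✓ → 82
score_sum = 59 + 50 + 87 + 67 + 74 + 82 = 419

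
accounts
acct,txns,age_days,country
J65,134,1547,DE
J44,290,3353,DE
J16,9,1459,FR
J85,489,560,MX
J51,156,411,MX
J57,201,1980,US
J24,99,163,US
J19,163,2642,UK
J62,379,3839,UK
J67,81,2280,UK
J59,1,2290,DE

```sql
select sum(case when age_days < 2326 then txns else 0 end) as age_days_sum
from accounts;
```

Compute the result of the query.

acct=J65: ✓ → 134
acct=J44: ✗
acct=J16: ✓ → 9
acct=J85: ✓ → 489
acct=J51: ✓ → 156
acct=J57: ✓ → 201
acct=J24: ✓ → 99
acct=J19: ✗
acct=J62: ✗
acct=J67: ✓ → 81
acct=J59: ✓ → 1
age_days_sum = 134 + 9 + 489 + 156 + 201 + 99 + 81 + 1 = 1170

1170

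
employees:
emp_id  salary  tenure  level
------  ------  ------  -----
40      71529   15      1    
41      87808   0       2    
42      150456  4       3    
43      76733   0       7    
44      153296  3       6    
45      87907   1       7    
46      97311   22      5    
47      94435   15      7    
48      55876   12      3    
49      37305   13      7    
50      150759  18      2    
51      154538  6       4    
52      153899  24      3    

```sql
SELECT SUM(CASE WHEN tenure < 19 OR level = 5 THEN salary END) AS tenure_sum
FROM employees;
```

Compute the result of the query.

emp_id=40: ✓ → 71529
emp_id=41: ✓ → 87808
emp_id=42: ✓ → 150456
emp_id=43: ✓ → 76733
emp_id=44: ✓ → 153296
emp_id=45: ✓ → 87907
emp_id=46: ✓ → 97311
emp_id=47: ✓ → 94435
emp_id=48: ✓ → 55876
emp_id=49: ✓ → 37305
emp_id=50: ✓ → 150759
emp_id=51: ✓ → 154538
emp_id=52: ✗
tenure_sum = 71529 + 87808 + 150456 + 76733 + 153296 + 87907 + 97311 + 94435 + 55876 + 37305 + 150759 + 154538 = 1217953

1217953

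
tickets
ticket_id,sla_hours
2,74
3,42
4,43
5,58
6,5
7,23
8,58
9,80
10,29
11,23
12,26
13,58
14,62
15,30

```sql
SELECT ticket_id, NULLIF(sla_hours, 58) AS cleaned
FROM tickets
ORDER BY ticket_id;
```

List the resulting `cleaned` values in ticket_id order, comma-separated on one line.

74, 42, 43, NULL, 5, 23, NULL, 80, 29, 23, 26, NULL, 62, 30

ticket_id=2: sla_hours=74 vs 58: differ → 74
ticket_id=3: sla_hours=42 vs 58: differ → 42
ticket_id=4: sla_hours=43 vs 58: differ → 43
ticket_id=5: sla_hours=58 vs 58: equal → NULL
ticket_id=6: sla_hours=5 vs 58: differ → 5
ticket_id=7: sla_hours=23 vs 58: differ → 23
ticket_id=8: sla_hours=58 vs 58: equal → NULL
ticket_id=9: sla_hours=80 vs 58: differ → 80
ticket_id=10: sla_hours=29 vs 58: differ → 29
ticket_id=11: sla_hours=23 vs 58: differ → 23
ticket_id=12: sla_hours=26 vs 58: differ → 26
ticket_id=13: sla_hours=58 vs 58: equal → NULL
ticket_id=14: sla_hours=62 vs 58: differ → 62
ticket_id=15: sla_hours=30 vs 58: differ → 30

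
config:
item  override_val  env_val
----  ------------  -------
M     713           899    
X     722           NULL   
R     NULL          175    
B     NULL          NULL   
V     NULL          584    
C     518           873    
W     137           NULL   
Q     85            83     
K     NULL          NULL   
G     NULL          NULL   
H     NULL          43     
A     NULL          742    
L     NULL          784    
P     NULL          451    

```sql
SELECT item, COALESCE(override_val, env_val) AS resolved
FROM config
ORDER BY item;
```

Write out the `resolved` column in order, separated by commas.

item=A: override_val=NULL, env_val=742 → 742
item=B: override_val=NULL, env_val=NULL (all NULL) → NULL
item=C: override_val=518 → 518
item=G: override_val=NULL, env_val=NULL (all NULL) → NULL
item=H: override_val=NULL, env_val=43 → 43
item=K: override_val=NULL, env_val=NULL (all NULL) → NULL
item=L: override_val=NULL, env_val=784 → 784
item=M: override_val=713 → 713
item=P: override_val=NULL, env_val=451 → 451
item=Q: override_val=85 → 85
item=R: override_val=NULL, env_val=175 → 175
item=V: override_val=NULL, env_val=584 → 584
item=W: override_val=137 → 137
item=X: override_val=722 → 722

742, NULL, 518, NULL, 43, NULL, 784, 713, 451, 85, 175, 584, 137, 722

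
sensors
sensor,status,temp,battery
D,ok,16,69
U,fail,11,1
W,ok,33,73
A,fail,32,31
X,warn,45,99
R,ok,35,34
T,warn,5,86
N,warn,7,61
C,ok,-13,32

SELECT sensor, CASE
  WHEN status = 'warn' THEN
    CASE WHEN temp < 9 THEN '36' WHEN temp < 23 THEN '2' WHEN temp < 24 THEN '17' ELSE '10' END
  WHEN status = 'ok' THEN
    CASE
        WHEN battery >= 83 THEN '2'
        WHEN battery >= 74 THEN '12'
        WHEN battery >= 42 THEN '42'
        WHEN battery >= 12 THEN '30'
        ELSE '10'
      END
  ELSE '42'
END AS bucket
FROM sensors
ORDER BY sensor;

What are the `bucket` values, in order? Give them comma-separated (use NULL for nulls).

42, 30, 42, 36, 30, 36, 42, 42, 10

sensor=A: status='fail' → outer ELSE → 42
sensor=C: status='ok' → inner[battery >= 12] → 30
sensor=D: status='ok' → inner[battery >= 42] → 42
sensor=N: status='warn' → inner[temp < 9] → 36
sensor=R: status='ok' → inner[battery >= 12] → 30
sensor=T: status='warn' → inner[temp < 9] → 36
sensor=U: status='fail' → outer ELSE → 42
sensor=W: status='ok' → inner[battery >= 42] → 42
sensor=X: status='warn' → inner[ELSE] → 10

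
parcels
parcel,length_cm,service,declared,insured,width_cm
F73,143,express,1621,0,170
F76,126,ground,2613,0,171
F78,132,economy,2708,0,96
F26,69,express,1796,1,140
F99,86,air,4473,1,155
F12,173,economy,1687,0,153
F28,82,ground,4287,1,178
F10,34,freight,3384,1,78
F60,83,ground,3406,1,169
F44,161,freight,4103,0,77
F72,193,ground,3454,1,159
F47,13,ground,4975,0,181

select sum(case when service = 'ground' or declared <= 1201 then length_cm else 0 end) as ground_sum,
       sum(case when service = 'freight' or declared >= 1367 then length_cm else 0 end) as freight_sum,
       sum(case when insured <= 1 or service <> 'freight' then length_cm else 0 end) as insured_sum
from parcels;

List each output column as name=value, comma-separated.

[ground_sum: service = 'ground' or declared <= 1201]
parcel=F73: ✗
parcel=F76: ✓ → 126
parcel=F78: ✗
parcel=F26: ✗
parcel=F99: ✗
parcel=F12: ✗
parcel=F28: ✓ → 82
parcel=F10: ✗
parcel=F60: ✓ → 83
parcel=F44: ✗
parcel=F72: ✓ → 193
parcel=F47: ✓ → 13
ground_sum = 126 + 82 + 83 + 193 + 13 = 497
—
[freight_sum: service = 'freight' or declared >= 1367]
parcel=F73: ✓ → 143
parcel=F76: ✓ → 126
parcel=F78: ✓ → 132
parcel=F26: ✓ → 69
parcel=F99: ✓ → 86
parcel=F12: ✓ → 173
parcel=F28: ✓ → 82
parcel=F10: ✓ → 34
parcel=F60: ✓ → 83
parcel=F44: ✓ → 161
parcel=F72: ✓ → 193
parcel=F47: ✓ → 13
freight_sum = 143 + 126 + 132 + 69 + 86 + 173 + 82 + 34 + 83 + 161 + 193 + 13 = 1295
—
[insured_sum: insured <= 1 or service <> 'freight']
parcel=F73: ✓ → 143
parcel=F76: ✓ → 126
parcel=F78: ✓ → 132
parcel=F26: ✓ → 69
parcel=F99: ✓ → 86
parcel=F12: ✓ → 173
parcel=F28: ✓ → 82
parcel=F10: ✓ → 34
parcel=F60: ✓ → 83
parcel=F44: ✓ → 161
parcel=F72: ✓ → 193
parcel=F47: ✓ → 13
insured_sum = 143 + 126 + 132 + 69 + 86 + 173 + 82 + 34 + 83 + 161 + 193 + 13 = 1295

ground_sum=497, freight_sum=1295, insured_sum=1295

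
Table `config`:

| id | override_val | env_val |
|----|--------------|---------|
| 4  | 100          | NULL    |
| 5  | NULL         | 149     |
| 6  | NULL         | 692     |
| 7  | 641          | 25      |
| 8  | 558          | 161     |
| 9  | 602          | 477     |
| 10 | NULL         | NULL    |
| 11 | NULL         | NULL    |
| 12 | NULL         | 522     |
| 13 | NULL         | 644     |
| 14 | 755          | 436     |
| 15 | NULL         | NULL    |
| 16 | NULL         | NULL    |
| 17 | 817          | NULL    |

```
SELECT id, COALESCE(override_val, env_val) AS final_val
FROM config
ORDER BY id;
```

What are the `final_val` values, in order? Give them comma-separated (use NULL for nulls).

100, 149, 692, 641, 558, 602, NULL, NULL, 522, 644, 755, NULL, NULL, 817

id=4: override_val=100 → 100
id=5: override_val=NULL, env_val=149 → 149
id=6: override_val=NULL, env_val=692 → 692
id=7: override_val=641 → 641
id=8: override_val=558 → 558
id=9: override_val=602 → 602
id=10: override_val=NULL, env_val=NULL (all NULL) → NULL
id=11: override_val=NULL, env_val=NULL (all NULL) → NULL
id=12: override_val=NULL, env_val=522 → 522
id=13: override_val=NULL, env_val=644 → 644
id=14: override_val=755 → 755
id=15: override_val=NULL, env_val=NULL (all NULL) → NULL
id=16: override_val=NULL, env_val=NULL (all NULL) → NULL
id=17: override_val=817 → 817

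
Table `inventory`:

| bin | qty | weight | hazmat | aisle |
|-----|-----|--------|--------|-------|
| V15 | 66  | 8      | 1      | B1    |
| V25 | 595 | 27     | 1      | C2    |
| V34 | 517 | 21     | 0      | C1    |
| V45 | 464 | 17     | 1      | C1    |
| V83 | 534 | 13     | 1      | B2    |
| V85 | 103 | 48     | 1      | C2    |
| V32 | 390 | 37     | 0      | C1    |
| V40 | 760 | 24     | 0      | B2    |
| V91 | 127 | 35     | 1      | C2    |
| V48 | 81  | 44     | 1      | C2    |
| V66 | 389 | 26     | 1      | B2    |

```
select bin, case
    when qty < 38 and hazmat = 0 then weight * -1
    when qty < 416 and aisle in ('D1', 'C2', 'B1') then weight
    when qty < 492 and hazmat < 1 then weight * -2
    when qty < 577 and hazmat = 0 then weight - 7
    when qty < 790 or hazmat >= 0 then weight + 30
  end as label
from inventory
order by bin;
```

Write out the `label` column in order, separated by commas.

bin=V15: qty < 416 and aisle in ('D1', 'C2', 'B1') → 8
bin=V25: qty < 790 or hazmat >= 0 → 57
bin=V32: qty < 492 and hazmat < 1 → -74
bin=V34: qty < 577 and hazmat = 0 → 14
bin=V40: qty < 790 or hazmat >= 0 → 54
bin=V45: qty < 790 or hazmat >= 0 → 47
bin=V48: qty < 416 and aisle in ('D1', 'C2', 'B1') → 44
bin=V66: qty < 790 or hazmat >= 0 → 56
bin=V83: qty < 790 or hazmat >= 0 → 43
bin=V85: qty < 416 and aisle in ('D1', 'C2', 'B1') → 48
bin=V91: qty < 416 and aisle in ('D1', 'C2', 'B1') → 35

8, 57, -74, 14, 54, 47, 44, 56, 43, 48, 35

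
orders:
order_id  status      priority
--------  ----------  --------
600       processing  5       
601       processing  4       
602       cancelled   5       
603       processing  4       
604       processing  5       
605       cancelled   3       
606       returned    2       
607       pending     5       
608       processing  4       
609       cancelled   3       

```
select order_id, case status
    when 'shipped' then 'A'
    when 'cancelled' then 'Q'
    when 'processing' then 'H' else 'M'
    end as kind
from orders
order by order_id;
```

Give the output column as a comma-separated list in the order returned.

H, H, Q, H, H, Q, M, M, H, Q

order_id=600: status='processing' → H
order_id=601: status='processing' → H
order_id=602: status='cancelled' → Q
order_id=603: status='processing' → H
order_id=604: status='processing' → H
order_id=605: status='cancelled' → Q
order_id=606: ELSE → M
order_id=607: ELSE → M
order_id=608: status='processing' → H
order_id=609: status='cancelled' → Q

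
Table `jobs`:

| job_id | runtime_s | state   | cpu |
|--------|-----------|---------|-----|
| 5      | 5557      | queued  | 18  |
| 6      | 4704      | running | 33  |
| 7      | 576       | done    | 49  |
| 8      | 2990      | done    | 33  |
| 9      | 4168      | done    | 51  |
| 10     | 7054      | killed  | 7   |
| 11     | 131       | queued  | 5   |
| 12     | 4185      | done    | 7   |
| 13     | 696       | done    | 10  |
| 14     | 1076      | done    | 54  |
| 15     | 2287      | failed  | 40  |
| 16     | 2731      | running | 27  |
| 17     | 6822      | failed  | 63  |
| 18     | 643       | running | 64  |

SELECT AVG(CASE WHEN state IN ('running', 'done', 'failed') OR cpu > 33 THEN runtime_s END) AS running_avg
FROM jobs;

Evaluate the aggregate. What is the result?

2807.0909090909

job_id=5: ✗
job_id=6: ✓ → 4704
job_id=7: ✓ → 576
job_id=8: ✓ → 2990
job_id=9: ✓ → 4168
job_id=10: ✗
job_id=11: ✗
job_id=12: ✓ → 4185
job_id=13: ✓ → 696
job_id=14: ✓ → 1076
job_id=15: ✓ → 2287
job_id=16: ✓ → 2731
job_id=17: ✓ → 6822
job_id=18: ✓ → 643
running_avg = (4704 + 576 + 2990 + 4168 + 4185 + 696 + 1076 + 2287 + 2731 + 6822 + 643) / 11 = 2807.0909090909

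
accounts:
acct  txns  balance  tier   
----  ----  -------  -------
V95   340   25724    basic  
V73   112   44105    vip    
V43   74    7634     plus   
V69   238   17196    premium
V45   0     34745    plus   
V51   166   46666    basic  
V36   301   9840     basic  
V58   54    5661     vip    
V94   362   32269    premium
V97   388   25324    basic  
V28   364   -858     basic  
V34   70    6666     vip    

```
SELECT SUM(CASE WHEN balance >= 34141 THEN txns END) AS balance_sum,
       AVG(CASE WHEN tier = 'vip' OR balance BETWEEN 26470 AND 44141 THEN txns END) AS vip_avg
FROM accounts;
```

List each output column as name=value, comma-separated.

balance_sum=278, vip_avg=119.6

[balance_sum: balance >= 34141]
acct=V95: ✗
acct=V73: ✓ → 112
acct=V43: ✗
acct=V69: ✗
acct=V45: ✓ → 0
acct=V51: ✓ → 166
acct=V36: ✗
acct=V58: ✗
acct=V94: ✗
acct=V97: ✗
acct=V28: ✗
acct=V34: ✗
balance_sum = 112 + 166 = 278
—
[vip_avg: tier = 'vip' OR balance BETWEEN 26470 AND 44141]
acct=V95: ✗
acct=V73: ✓ → 112
acct=V43: ✗
acct=V69: ✗
acct=V45: ✓ → 0
acct=V51: ✗
acct=V36: ✗
acct=V58: ✓ → 54
acct=V94: ✓ → 362
acct=V97: ✗
acct=V28: ✗
acct=V34: ✓ → 70
vip_avg = (112 + 0 + 54 + 362 + 70) / 5 = 119.6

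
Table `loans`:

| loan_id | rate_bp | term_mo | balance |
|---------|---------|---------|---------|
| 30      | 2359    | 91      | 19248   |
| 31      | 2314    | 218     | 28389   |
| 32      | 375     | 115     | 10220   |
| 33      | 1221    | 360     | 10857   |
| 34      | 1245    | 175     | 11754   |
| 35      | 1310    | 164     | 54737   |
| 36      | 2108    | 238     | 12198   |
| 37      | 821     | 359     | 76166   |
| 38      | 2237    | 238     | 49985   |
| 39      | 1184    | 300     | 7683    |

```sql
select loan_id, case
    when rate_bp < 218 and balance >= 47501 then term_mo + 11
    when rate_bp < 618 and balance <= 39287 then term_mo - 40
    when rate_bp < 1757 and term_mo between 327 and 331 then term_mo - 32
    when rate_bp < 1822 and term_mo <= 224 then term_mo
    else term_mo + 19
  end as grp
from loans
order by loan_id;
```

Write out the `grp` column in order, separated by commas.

110, 237, 75, 379, 175, 164, 257, 378, 257, 319

loan_id=30: ELSE → 110
loan_id=31: ELSE → 237
loan_id=32: rate_bp < 618 and balance <= 39287 → 75
loan_id=33: ELSE → 379
loan_id=34: rate_bp < 1822 and term_mo <= 224 → 175
loan_id=35: rate_bp < 1822 and term_mo <= 224 → 164
loan_id=36: ELSE → 257
loan_id=37: ELSE → 378
loan_id=38: ELSE → 257
loan_id=39: ELSE → 319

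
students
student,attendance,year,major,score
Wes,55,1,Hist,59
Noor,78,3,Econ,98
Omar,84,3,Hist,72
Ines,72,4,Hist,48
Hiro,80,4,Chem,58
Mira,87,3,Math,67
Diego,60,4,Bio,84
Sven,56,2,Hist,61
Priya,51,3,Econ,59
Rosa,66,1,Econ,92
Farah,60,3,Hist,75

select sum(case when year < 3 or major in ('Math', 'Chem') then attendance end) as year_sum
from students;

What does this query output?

344

student=Wes: ✓ → 55
student=Noor: ✗
student=Omar: ✗
student=Ines: ✗
student=Hiro: ✓ → 80
student=Mira: ✓ → 87
student=Diego: ✗
student=Sven: ✓ → 56
student=Priya: ✗
student=Rosa: ✓ → 66
student=Farah: ✗
year_sum = 55 + 80 + 87 + 56 + 66 = 344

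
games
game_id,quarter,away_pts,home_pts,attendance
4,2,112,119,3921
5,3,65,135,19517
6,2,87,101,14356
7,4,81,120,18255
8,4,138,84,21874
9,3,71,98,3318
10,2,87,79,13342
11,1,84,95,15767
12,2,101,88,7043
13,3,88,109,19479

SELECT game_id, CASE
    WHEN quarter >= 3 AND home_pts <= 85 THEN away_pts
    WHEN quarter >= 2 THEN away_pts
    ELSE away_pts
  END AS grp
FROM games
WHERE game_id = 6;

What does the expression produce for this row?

game_id = 6: quarter=2, away_pts=87, home_pts=101, attendance=14356.
quarter >= 3 AND home_pts <= 85 → false
quarter >= 2 → true → 87

87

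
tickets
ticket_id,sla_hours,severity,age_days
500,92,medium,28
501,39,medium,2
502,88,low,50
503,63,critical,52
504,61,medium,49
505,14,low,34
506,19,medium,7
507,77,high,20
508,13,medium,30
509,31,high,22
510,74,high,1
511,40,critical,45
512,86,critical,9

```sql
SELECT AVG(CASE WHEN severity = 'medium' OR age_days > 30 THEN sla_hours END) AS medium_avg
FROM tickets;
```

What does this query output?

ticket_id=500: ✓ → 92
ticket_id=501: ✓ → 39
ticket_id=502: ✓ → 88
ticket_id=503: ✓ → 63
ticket_id=504: ✓ → 61
ticket_id=505: ✓ → 14
ticket_id=506: ✓ → 19
ticket_id=507: ✗
ticket_id=508: ✓ → 13
ticket_id=509: ✗
ticket_id=510: ✗
ticket_id=511: ✓ → 40
ticket_id=512: ✗
medium_avg = (92 + 39 + 88 + 63 + 61 + 14 + 19 + 13 + 40) / 9 = 47.6666666667

47.6666666667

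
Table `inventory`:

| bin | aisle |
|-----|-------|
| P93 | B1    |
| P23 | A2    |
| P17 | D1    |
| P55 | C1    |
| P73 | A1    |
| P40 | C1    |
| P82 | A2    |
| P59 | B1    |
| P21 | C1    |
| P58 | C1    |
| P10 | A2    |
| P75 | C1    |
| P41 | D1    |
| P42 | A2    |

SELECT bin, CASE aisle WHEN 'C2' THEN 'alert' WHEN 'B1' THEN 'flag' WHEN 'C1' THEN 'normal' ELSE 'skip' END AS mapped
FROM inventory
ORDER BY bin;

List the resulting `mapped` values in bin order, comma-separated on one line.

bin=P10: ELSE → skip
bin=P17: ELSE → skip
bin=P21: aisle='C1' → normal
bin=P23: ELSE → skip
bin=P40: aisle='C1' → normal
bin=P41: ELSE → skip
bin=P42: ELSE → skip
bin=P55: aisle='C1' → normal
bin=P58: aisle='C1' → normal
bin=P59: aisle='B1' → flag
bin=P73: ELSE → skip
bin=P75: aisle='C1' → normal
bin=P82: ELSE → skip
bin=P93: aisle='B1' → flag

skip, skip, normal, skip, normal, skip, skip, normal, normal, flag, skip, normal, skip, flag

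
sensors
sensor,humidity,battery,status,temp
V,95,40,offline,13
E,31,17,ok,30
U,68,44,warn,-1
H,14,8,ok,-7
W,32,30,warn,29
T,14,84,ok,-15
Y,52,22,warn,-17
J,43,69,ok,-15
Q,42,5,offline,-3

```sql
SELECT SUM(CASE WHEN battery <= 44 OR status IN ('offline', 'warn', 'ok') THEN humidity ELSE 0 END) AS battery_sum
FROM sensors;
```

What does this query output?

391

sensor=V: ✓ → 95
sensor=E: ✓ → 31
sensor=U: ✓ → 68
sensor=H: ✓ → 14
sensor=W: ✓ → 32
sensor=T: ✓ → 14
sensor=Y: ✓ → 52
sensor=J: ✓ → 43
sensor=Q: ✓ → 42
battery_sum = 95 + 31 + 68 + 14 + 32 + 14 + 52 + 43 + 42 = 391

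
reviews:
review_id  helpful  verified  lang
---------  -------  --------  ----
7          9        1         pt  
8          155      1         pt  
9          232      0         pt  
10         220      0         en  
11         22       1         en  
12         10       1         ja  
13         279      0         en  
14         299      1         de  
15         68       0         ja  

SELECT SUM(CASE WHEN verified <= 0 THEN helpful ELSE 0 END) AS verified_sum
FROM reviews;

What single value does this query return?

review_id=7: ✗
review_id=8: ✗
review_id=9: ✓ → 232
review_id=10: ✓ → 220
review_id=11: ✗
review_id=12: ✗
review_id=13: ✓ → 279
review_id=14: ✗
review_id=15: ✓ → 68
verified_sum = 232 + 220 + 279 + 68 = 799

799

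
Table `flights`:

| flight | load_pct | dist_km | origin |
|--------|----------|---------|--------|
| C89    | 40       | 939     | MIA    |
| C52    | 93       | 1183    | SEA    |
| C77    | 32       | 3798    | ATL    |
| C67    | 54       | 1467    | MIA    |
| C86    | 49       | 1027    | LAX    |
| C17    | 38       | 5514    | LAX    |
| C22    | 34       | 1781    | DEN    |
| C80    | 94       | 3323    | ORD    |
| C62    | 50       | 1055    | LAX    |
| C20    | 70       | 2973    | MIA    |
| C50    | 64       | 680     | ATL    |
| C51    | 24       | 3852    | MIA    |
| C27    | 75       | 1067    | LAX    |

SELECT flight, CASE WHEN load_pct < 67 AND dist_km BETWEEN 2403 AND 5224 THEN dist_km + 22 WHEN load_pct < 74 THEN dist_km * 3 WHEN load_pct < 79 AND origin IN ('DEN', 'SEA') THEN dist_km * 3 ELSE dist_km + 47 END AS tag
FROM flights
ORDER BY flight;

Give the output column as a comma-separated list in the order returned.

flight=C17: load_pct < 74 → 16542
flight=C20: load_pct < 74 → 8919
flight=C22: load_pct < 74 → 5343
flight=C27: ELSE → 1114
flight=C50: load_pct < 74 → 2040
flight=C51: load_pct < 67 AND dist_km BETWEEN 2403 AND 5224 → 3874
flight=C52: ELSE → 1230
flight=C62: load_pct < 74 → 3165
flight=C67: load_pct < 74 → 4401
flight=C77: load_pct < 67 AND dist_km BETWEEN 2403 AND 5224 → 3820
flight=C80: ELSE → 3370
flight=C86: load_pct < 74 → 3081
flight=C89: load_pct < 74 → 2817

16542, 8919, 5343, 1114, 2040, 3874, 1230, 3165, 4401, 3820, 3370, 3081, 2817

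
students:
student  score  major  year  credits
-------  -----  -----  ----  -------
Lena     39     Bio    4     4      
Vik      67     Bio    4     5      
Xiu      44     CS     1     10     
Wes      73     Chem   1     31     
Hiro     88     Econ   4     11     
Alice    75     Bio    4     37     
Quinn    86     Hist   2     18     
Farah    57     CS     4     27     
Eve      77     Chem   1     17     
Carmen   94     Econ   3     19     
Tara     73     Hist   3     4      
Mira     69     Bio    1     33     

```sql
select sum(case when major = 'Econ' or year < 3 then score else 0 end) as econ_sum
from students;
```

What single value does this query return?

531

student=Lena: ✗
student=Vik: ✗
student=Xiu: ✓ → 44
student=Wes: ✓ → 73
student=Hiro: ✓ → 88
student=Alice: ✗
student=Quinn: ✓ → 86
student=Farah: ✗
student=Eve: ✓ → 77
student=Carmen: ✓ → 94
student=Tara: ✗
student=Mira: ✓ → 69
econ_sum = 44 + 73 + 88 + 86 + 77 + 94 + 69 = 531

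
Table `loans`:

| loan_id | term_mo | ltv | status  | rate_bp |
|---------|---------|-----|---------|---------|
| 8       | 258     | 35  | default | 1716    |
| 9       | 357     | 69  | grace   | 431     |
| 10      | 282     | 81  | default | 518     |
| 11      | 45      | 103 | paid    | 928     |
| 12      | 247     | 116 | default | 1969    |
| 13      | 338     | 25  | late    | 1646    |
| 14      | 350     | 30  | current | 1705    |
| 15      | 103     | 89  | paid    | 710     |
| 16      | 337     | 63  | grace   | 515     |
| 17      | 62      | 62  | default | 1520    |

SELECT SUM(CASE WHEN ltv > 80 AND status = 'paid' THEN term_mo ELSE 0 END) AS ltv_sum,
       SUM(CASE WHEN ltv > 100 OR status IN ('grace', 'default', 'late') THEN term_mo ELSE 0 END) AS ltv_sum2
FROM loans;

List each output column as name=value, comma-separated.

[ltv_sum: ltv > 80 AND status = 'paid']
loan_id=8: ✗
loan_id=9: ✗
loan_id=10: ✗
loan_id=11: ✓ → 45
loan_id=12: ✗
loan_id=13: ✗
loan_id=14: ✗
loan_id=15: ✓ → 103
loan_id=16: ✗
loan_id=17: ✗
ltv_sum = 45 + 103 = 148
—
[ltv_sum2: ltv > 100 OR status IN ('grace', 'default', 'late')]
loan_id=8: ✓ → 258
loan_id=9: ✓ → 357
loan_id=10: ✓ → 282
loan_id=11: ✓ → 45
loan_id=12: ✓ → 247
loan_id=13: ✓ → 338
loan_id=14: ✗
loan_id=15: ✗
loan_id=16: ✓ → 337
loan_id=17: ✓ → 62
ltv_sum2 = 258 + 357 + 282 + 45 + 247 + 338 + 337 + 62 = 1926

ltv_sum=148, ltv_sum2=1926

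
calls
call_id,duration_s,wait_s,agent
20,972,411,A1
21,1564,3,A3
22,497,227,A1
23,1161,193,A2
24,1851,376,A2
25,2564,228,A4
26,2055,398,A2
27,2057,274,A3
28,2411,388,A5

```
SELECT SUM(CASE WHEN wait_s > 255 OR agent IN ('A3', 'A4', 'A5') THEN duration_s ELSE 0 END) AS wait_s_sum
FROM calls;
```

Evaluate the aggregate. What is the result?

call_id=20: ✓ → 972
call_id=21: ✓ → 1564
call_id=22: ✗
call_id=23: ✗
call_id=24: ✓ → 1851
call_id=25: ✓ → 2564
call_id=26: ✓ → 2055
call_id=27: ✓ → 2057
call_id=28: ✓ → 2411
wait_s_sum = 972 + 1564 + 1851 + 2564 + 2055 + 2057 + 2411 = 13474

13474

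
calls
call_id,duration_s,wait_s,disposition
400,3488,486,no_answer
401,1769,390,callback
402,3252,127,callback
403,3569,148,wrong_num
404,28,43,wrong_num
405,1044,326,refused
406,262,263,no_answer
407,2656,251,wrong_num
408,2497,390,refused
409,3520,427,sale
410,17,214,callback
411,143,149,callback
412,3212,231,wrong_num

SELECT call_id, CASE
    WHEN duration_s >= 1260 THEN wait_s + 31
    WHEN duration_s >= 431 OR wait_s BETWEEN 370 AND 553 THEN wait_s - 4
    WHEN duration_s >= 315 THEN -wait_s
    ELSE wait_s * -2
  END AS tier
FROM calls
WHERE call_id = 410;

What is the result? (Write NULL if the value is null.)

call_id = 410: duration_s=17, wait_s=214, disposition=callback.
duration_s >= 1260 → false
duration_s >= 431 OR wait_s BETWEEN 370 AND 553 → false
duration_s >= 315 → false
No prior WHEN matched → ELSE → -428

-428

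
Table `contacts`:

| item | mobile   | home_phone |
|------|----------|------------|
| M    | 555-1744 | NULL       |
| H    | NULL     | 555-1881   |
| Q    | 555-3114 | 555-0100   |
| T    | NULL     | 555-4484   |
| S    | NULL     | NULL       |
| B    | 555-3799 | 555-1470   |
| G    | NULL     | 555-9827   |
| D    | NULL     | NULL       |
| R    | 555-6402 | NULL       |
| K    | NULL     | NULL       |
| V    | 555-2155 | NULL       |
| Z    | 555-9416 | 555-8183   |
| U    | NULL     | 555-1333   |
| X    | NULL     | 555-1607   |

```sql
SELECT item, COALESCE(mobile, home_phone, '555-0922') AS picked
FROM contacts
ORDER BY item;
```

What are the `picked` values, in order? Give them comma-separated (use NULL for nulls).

555-3799, 555-0922, 555-9827, 555-1881, 555-0922, 555-1744, 555-3114, 555-6402, 555-0922, 555-4484, 555-1333, 555-2155, 555-1607, 555-9416

item=B: mobile=555-3799 → 555-3799
item=D: mobile=NULL, home_phone=NULL, → literal 555-0922 → 555-0922
item=G: mobile=NULL, home_phone=555-9827 → 555-9827
item=H: mobile=NULL, home_phone=555-1881 → 555-1881
item=K: mobile=NULL, home_phone=NULL, → literal 555-0922 → 555-0922
item=M: mobile=555-1744 → 555-1744
item=Q: mobile=555-3114 → 555-3114
item=R: mobile=555-6402 → 555-6402
item=S: mobile=NULL, home_phone=NULL, → literal 555-0922 → 555-0922
item=T: mobile=NULL, home_phone=555-4484 → 555-4484
item=U: mobile=NULL, home_phone=555-1333 → 555-1333
item=V: mobile=555-2155 → 555-2155
item=X: mobile=NULL, home_phone=555-1607 → 555-1607
item=Z: mobile=555-9416 → 555-9416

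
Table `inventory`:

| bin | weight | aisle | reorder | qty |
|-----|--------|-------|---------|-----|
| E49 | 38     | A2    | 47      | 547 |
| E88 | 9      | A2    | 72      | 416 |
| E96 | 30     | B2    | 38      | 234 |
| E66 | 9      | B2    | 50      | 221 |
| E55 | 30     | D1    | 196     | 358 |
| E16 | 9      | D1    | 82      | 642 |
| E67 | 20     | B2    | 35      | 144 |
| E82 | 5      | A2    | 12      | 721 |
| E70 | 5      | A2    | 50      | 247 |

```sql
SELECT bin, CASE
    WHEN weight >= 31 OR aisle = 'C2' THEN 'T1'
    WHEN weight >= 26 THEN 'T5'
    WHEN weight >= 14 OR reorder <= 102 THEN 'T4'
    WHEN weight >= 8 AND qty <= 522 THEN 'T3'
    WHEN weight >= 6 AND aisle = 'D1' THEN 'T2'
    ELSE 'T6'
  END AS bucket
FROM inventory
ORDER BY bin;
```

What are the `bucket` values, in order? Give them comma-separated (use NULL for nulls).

bin=E16: weight >= 14 OR reorder <= 102 → T4
bin=E49: weight >= 31 OR aisle = 'C2' → T1
bin=E55: weight >= 26 → T5
bin=E66: weight >= 14 OR reorder <= 102 → T4
bin=E67: weight >= 14 OR reorder <= 102 → T4
bin=E70: weight >= 14 OR reorder <= 102 → T4
bin=E82: weight >= 14 OR reorder <= 102 → T4
bin=E88: weight >= 14 OR reorder <= 102 → T4
bin=E96: weight >= 26 → T5

T4, T1, T5, T4, T4, T4, T4, T4, T5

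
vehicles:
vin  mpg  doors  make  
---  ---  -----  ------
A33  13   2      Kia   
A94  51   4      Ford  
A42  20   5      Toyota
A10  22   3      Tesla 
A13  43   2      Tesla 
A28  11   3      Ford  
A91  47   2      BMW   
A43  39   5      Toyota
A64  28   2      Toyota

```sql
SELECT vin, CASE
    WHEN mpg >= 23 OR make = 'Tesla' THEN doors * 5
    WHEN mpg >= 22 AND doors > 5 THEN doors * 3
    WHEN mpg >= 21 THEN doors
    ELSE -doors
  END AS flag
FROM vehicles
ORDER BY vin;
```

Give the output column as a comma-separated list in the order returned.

vin=A10: mpg >= 23 OR make = 'Tesla' → 15
vin=A13: mpg >= 23 OR make = 'Tesla' → 10
vin=A28: ELSE → -3
vin=A33: ELSE → -2
vin=A42: ELSE → -5
vin=A43: mpg >= 23 OR make = 'Tesla' → 25
vin=A64: mpg >= 23 OR make = 'Tesla' → 10
vin=A91: mpg >= 23 OR make = 'Tesla' → 10
vin=A94: mpg >= 23 OR make = 'Tesla' → 20

15, 10, -3, -2, -5, 25, 10, 10, 20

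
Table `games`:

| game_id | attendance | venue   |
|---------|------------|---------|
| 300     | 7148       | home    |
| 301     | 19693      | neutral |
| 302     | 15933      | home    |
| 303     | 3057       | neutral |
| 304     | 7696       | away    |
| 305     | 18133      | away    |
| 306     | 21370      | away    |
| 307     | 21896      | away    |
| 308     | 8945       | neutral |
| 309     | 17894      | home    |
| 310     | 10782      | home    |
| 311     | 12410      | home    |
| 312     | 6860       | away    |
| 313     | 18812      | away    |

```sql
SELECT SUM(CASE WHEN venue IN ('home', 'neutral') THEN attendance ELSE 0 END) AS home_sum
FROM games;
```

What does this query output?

game_id=300: ✓ → 7148
game_id=301: ✓ → 19693
game_id=302: ✓ → 15933
game_id=303: ✓ → 3057
game_id=304: ✗
game_id=305: ✗
game_id=306: ✗
game_id=307: ✗
game_id=308: ✓ → 8945
game_id=309: ✓ → 17894
game_id=310: ✓ → 10782
game_id=311: ✓ → 12410
game_id=312: ✗
game_id=313: ✗
home_sum = 7148 + 19693 + 15933 + 3057 + 8945 + 17894 + 10782 + 12410 = 95862

95862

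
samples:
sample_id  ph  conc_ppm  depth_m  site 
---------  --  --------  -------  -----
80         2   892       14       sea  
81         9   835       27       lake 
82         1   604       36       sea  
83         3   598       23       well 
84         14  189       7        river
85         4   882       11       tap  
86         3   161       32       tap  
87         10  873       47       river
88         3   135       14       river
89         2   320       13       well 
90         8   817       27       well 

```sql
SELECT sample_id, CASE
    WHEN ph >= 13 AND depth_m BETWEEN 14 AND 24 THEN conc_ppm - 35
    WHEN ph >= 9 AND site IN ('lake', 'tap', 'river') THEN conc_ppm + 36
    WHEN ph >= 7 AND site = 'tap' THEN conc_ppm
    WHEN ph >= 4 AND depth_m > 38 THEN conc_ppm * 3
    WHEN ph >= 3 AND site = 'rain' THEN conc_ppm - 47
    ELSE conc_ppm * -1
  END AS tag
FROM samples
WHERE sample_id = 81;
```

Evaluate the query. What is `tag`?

sample_id = 81: ph=9, conc_ppm=835, depth_m=27, site=lake.
ph >= 13 AND depth_m BETWEEN 14 AND 24 → false
ph >= 9 AND site IN ('lake', 'tap', 'river') → true → 871

871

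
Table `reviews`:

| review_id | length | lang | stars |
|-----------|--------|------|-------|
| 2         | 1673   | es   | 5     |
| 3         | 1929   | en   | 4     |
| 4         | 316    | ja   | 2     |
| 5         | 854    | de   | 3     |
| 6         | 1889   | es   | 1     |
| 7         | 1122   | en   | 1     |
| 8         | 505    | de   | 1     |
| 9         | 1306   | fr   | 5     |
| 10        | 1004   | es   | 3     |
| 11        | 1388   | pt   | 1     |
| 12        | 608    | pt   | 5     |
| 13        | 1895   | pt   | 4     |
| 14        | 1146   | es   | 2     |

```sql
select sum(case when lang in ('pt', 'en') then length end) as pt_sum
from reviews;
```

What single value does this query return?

6942

review_id=2: ✗
review_id=3: ✓ → 1929
review_id=4: ✗
review_id=5: ✗
review_id=6: ✗
review_id=7: ✓ → 1122
review_id=8: ✗
review_id=9: ✗
review_id=10: ✗
review_id=11: ✓ → 1388
review_id=12: ✓ → 608
review_id=13: ✓ → 1895
review_id=14: ✗
pt_sum = 1929 + 1122 + 1388 + 608 + 1895 = 6942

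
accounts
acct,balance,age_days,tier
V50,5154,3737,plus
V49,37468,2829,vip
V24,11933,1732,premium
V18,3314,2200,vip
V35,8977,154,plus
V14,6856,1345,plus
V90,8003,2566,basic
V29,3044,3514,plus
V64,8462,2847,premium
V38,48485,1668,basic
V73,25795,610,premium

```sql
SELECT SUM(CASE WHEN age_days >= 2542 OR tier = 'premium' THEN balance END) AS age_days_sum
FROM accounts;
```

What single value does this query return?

acct=V50: ✓ → 5154
acct=V49: ✓ → 37468
acct=V24: ✓ → 11933
acct=V18: ✗
acct=V35: ✗
acct=V14: ✗
acct=V90: ✓ → 8003
acct=V29: ✓ → 3044
acct=V64: ✓ → 8462
acct=V38: ✗
acct=V73: ✓ → 25795
age_days_sum = 5154 + 37468 + 11933 + 8003 + 3044 + 8462 + 25795 = 99859

99859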